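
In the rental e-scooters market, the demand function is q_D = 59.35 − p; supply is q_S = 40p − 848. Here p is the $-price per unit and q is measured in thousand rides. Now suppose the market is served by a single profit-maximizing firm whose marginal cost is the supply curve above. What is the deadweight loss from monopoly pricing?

In inverse form: demand p = 59.35 − q, supply p = 21.2 + 0.025q.
Competitive equilibrium: 59.35 − q = 21.2 + 0.025q → q* = 37.2195, p* = 22.1305.
Marginal revenue: MR = 59.35 − 2q. Set MR = MC: 59.35 − 2q = 21.2 + 0.025q → q_m = 18.8395.
Price p_m = 59.35 − 1·18.8395 = 40.5105; MC(q_m) = 21.2 + 0.025·18.8395 = 21.671.
Competitive q* = 37.2195, so Δq = 18.38; wedge = 40.5105 − 21.671 = 18.8395.
DWL = ½ × 18.38 × 18.8395 = $173.14 thousand.

$173.14 thousand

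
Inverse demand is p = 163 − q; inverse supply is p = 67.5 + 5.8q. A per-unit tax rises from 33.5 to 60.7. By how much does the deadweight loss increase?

Competitive equilibrium: 163 − q = 67.5 + 5.8q → q* = 14.0441, p* = 148.9559.
For a per-unit tax t: Δq = t/6.8, so DWL = ½·t·(t/6.8) = t²/13.6.
At t = 33.5: DWL = 82.518. At t = 60.7: DWL = 270.918.
Increase = 270.918 − 82.518 = 188.40.

188.40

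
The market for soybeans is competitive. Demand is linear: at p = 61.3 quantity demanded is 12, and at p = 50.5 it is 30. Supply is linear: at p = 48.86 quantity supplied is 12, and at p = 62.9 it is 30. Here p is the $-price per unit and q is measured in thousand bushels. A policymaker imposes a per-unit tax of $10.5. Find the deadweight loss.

Demand slope = (50.5 − 61.3)/(30 − 12) = −0.6, so p = 68.5 − 0.6q.
Supply slope = (62.9 − 48.86)/(30 − 12) = 0.78, so p = 39.5 + 0.78q.
Competitive equilibrium: 68.5 − 0.6q = 39.5 + 0.78q → q* = 21.0145, p* = 55.8913.
With the tax, the buyer price exceeds the seller price by 10.5: (68.5 − 0.6q) − (39.5 + 0.78q) = 10.5 → q' = 13.4058.
Δq = 21.0145 − 13.4058 = 7.6087; the wedge equals the tax, 10.5.
Welfare loss = ½ × 7.6087 × 10.5 = $39.95 thousand.

$39.95 thousand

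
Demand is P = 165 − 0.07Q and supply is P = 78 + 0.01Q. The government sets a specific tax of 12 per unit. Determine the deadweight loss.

900

Competitive equilibrium: 165 − 0.07Q = 78 + 0.01Q → Q* = 1087.5, P* = 88.875.
With the tax, the buyer price exceeds the seller price by 12: (165 − 0.07Q) − (78 + 0.01Q) = 12 → Q' = 937.5.
ΔQ = 1087.5 − 937.5 = 150; the wedge equals the tax, 12.
The triangle = ½ × 150 × 12 = 900.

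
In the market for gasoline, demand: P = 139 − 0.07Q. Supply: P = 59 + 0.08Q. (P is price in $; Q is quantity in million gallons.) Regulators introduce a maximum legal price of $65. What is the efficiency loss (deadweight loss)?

Competitive equilibrium: 139 − 0.07Q = 59 + 0.08Q → Q* = 533.3333, P* = 101.6667.
At the ceiling P = 65, quantity supplied = (65 − 59)/0.08 = 75.
Willingness to pay at Q' = 75: 139 − 0.07·75 = 133.75.
ΔQ = 533.3333 − 75 = 458.3333; wedge = 133.75 − 65 = 68.75.
The triangle = ½ × 458.3333 × 68.75 = $15755.21 million.

$15755.21 million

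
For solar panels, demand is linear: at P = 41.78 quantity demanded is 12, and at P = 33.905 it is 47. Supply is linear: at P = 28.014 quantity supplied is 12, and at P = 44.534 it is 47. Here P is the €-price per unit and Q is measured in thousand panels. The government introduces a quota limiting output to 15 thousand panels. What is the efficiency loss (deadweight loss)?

Demand slope = (33.905 − 41.78)/(47 − 12) = −0.225, so P = 44.48 − 0.225Q.
Supply slope = (44.534 − 28.014)/(47 − 12) = 0.472, so P = 22.35 + 0.472Q.
Competitive equilibrium: 44.48 − 0.225Q = 22.35 + 0.472Q → Q* = 31.7504, P* = 37.3362.
At Q = 15: demand price = 44.48 − 0.225·15 = 41.105; supply price = 22.35 + 0.472·15 = 29.43.
ΔQ = 31.7504 − 15 = 16.7504; wedge = 41.105 − 29.43 = 11.675.
DWL = ½ × 16.7504 × 11.675 = €97.78 thousand.

€97.78 thousand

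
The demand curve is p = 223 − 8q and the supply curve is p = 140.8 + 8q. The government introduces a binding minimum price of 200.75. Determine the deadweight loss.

44.42

Competitive equilibrium: 223 − 8q = 140.8 + 8q → q* = 5.1375, p* = 181.9.
At the floor p = 200.75, quantity demanded = (223 − 200.75)/8 = 2.78125.
Sellers' marginal cost at q' = 2.78125: 140.8 + 8·2.78125 = 163.05.
Δq = 5.1375 − 2.78125 = 2.35625; wedge = 200.75 − 163.05 = 37.7.
Welfare loss = ½ × 2.35625 × 37.7 = 44.42.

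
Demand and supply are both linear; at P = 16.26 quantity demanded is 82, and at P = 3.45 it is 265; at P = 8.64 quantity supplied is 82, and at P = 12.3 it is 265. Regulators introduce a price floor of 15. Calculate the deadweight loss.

Demand slope = (3.45 − 16.26)/(265 − 82) = −0.07, so P = 22 − 0.07Q.
Supply slope = (12.3 − 8.64)/(265 − 82) = 0.02, so P = 7 + 0.02Q.
Competitive equilibrium: 22 − 0.07Q = 7 + 0.02Q → Q* = 166.6667, P* = 10.3333.
At the floor P = 15, quantity demanded = (22 − 15)/0.07 = 100.
Sellers' marginal cost at Q' = 100: 7 + 0.02·100 = 9.
ΔQ = 166.6667 − 100 = 66.6667; wedge = 15 − 9 = 6.
Welfare loss = ½ × 66.6667 × 6 = 200.

200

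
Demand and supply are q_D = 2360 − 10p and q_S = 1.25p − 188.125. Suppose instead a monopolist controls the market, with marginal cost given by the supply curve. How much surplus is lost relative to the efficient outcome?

40.61

In inverse form: demand p = 236 − 0.1q, supply p = 150.5 + 0.8q.
Competitive equilibrium: 236 − 0.1q = 150.5 + 0.8q → q* = 95, p* = 226.5.
Marginal revenue: MR = 236 − 0.2q. Set MR = MC: 236 − 0.2q = 150.5 + 0.8q → q_m = 85.5.
Price p_m = 236 − 0.1·85.5 = 227.45; MC(q_m) = 150.5 + 0.8·85.5 = 218.9.
Competitive q* = 95, so Δq = 9.5; wedge = 227.45 − 218.9 = 8.55.
DWL = ½ × 9.5 × 8.55 = 40.61.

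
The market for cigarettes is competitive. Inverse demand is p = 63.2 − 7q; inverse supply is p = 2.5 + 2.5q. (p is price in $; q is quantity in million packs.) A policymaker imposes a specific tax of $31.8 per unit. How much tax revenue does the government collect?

Competitive equilibrium: 63.2 − 7q = 2.5 + 2.5q → q* = 6.3895, p* = 18.4737.
With the tax, the buyer price exceeds the seller price by 31.8: (63.2 − 7q) − (2.5 + 2.5q) = 31.8 → q' = 3.0421.
Tax revenue = 31.8 × 3.0421 = $96.74 million.

$96.74 million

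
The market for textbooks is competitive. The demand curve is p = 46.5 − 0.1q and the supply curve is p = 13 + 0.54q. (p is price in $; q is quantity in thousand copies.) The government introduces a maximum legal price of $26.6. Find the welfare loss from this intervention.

$236.03 thousand

Competitive equilibrium: 46.5 − 0.1q = 13 + 0.54q → q* = 52.3438, p* = 41.2656.
At the ceiling p = 26.6, quantity supplied = (26.6 − 13)/0.54 = 25.1852.
Willingness to pay at q' = 25.1852: 46.5 − 0.1·25.1852 = 43.9815.
Δq = 52.3438 − 25.1852 = 27.1586; wedge = 43.9815 − 26.6 = 17.3815.
Welfare loss = ½ × 27.1586 × 17.3815 = $236.03 thousand.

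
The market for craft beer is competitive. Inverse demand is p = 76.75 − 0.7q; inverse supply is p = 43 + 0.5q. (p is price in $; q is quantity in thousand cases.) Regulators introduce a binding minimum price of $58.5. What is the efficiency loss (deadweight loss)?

$2.53 thousand

Competitive equilibrium: 76.75 − 0.7q = 43 + 0.5q → q* = 28.125, p* = 57.0625.
At the floor p = 58.5, quantity demanded = (76.75 − 58.5)/0.7 = 26.0714.
Sellers' marginal cost at q' = 26.0714: 43 + 0.5·26.0714 = 56.0357.
Δq = 28.125 − 26.0714 = 2.0536; wedge = 58.5 − 56.0357 = 2.4643.
Deadweight loss = ½ × 2.0536 × 2.4643 = $2.53 thousand.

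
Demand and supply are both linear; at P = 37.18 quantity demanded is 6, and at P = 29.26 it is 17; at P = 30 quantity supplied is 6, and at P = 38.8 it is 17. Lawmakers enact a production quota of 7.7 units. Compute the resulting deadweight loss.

Demand slope = (29.26 − 37.18)/(17 − 6) = −0.72, so P = 41.5 − 0.72Q.
Supply slope = (38.8 − 30)/(17 − 6) = 0.8, so P = 25.2 + 0.8Q.
Competitive equilibrium: 41.5 − 0.72Q = 25.2 + 0.8Q → Q* = 10.7237, P* = 33.7789.
At Q = 7.7: demand price = 41.5 − 0.72·7.7 = 35.956; supply price = 25.2 + 0.8·7.7 = 31.36.
ΔQ = 10.7237 − 7.7 = 3.0237; wedge = 35.956 − 31.36 = 4.596.
DWL = ½ × 3.0237 × 4.596 = 6.95.

6.95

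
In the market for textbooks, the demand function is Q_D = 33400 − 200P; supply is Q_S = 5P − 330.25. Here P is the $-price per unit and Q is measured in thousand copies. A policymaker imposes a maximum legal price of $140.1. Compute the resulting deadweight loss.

In inverse form: demand P = 167 − 0.005Q, supply P = 66.05 + 0.2Q.
Competitive equilibrium: 167 − 0.005Q = 66.05 + 0.2Q → Q* = 492.439, P* = 164.5378.
At the ceiling P = 140.1, quantity supplied = (140.1 − 66.05)/0.2 = 370.25.
Willingness to pay at Q' = 370.25: 167 − 0.005·370.25 = 165.1488.
ΔQ = 492.439 − 370.25 = 122.189; wedge = 165.1488 − 140.1 = 25.0488.
Deadweight loss = ½ × 122.189 × 25.0488 = $1530.34 thousand.

$1530.34 thousand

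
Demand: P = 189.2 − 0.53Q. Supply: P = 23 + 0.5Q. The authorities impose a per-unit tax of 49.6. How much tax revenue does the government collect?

5614.91

Competitive equilibrium: 189.2 − 0.53Q = 23 + 0.5Q → Q* = 161.3592, P* = 103.6796.
With the tax, the buyer price exceeds the seller price by 49.6: (189.2 − 0.53Q) − (23 + 0.5Q) = 49.6 → Q' = 113.2039.
Tax revenue = 49.6 × 113.2039 = 5614.91.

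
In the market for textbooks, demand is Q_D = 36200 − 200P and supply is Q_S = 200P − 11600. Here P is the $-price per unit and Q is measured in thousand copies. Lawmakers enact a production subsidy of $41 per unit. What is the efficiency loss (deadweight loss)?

$84050 thousand

In inverse form: demand P = 181 − 0.005Q, supply P = 58 + 0.005Q.
Competitive equilibrium: 181 − 0.005Q = 58 + 0.005Q → Q* = 12300, P* = 119.5.
The subsidy lowers effective supply by 41: P = 17 + 0.005Q.
New quantity: 181 − 0.005Q = 17 + 0.005Q → Q' = 16400.
Overproduction ΔQ = 16400 − 12300 = 4100; wedge = subsidy = 41.
Deadweight loss = ½ × 4100 × 41 = $84050 thousand.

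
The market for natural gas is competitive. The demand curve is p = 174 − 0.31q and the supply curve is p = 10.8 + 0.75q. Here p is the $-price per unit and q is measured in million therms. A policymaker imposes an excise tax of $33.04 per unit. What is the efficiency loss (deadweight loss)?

Competitive equilibrium: 174 − 0.31q = 10.8 + 0.75q → q* = 153.9623, p* = 126.2717.
With the tax, the buyer price exceeds the seller price by 33.04: (174 − 0.31q) − (10.8 + 0.75q) = 33.04 → q' = 122.7925.
Δq = 153.9623 − 122.7925 = 31.1698; the wedge equals the tax, 33.04.
Deadweight loss = ½ × 31.1698 × 33.04 = $514.93 million.

$514.93 million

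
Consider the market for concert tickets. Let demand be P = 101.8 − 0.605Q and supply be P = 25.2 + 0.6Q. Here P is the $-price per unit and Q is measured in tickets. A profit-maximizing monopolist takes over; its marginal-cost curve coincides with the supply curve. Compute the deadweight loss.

$272.02

Competitive equilibrium: 101.8 − 0.605Q = 25.2 + 0.6Q → Q* = 63.5685, P* = 63.3411.
Marginal revenue: MR = 101.8 − 1.21Q. Set MR = MC: 101.8 − 1.21Q = 25.2 + 0.6Q → Q_m = 42.3204.
Price P_m = 101.8 − 0.605·42.3204 = 76.1962; MC(Q_m) = 25.2 + 0.6·42.3204 = 50.5922.
Competitive Q* = 63.5685, so ΔQ = 21.2481; wedge = 76.1962 − 50.5922 = 25.604.
DWL = ½ × 21.2481 × 25.604 = $272.02.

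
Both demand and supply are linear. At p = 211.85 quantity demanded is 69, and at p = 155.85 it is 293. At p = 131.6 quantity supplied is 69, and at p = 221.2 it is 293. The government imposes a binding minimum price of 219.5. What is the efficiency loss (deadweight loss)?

7713.86

Demand slope = (155.85 − 211.85)/(293 − 69) = −0.25, so p = 229.1 − 0.25q.
Supply slope = (221.2 − 131.6)/(293 − 69) = 0.4, so p = 104 + 0.4q.
Competitive equilibrium: 229.1 − 0.25q = 104 + 0.4q → q* = 192.4615, p* = 180.9846.
At the floor p = 219.5, quantity demanded = (229.1 − 219.5)/0.25 = 38.4.
Sellers' marginal cost at q' = 38.4: 104 + 0.4·38.4 = 119.36.
Δq = 192.4615 − 38.4 = 154.0615; wedge = 219.5 − 119.36 = 100.14.
The triangle = ½ × 154.0615 × 100.14 = 7713.86.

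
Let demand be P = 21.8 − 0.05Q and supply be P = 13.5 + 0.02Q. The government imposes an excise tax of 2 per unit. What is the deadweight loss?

28.57

Competitive equilibrium: 21.8 − 0.05Q = 13.5 + 0.02Q → Q* = 118.5714, P* = 15.8714.
With the tax, the buyer price exceeds the seller price by 2: (21.8 − 0.05Q) − (13.5 + 0.02Q) = 2 → Q' = 90.
ΔQ = 118.5714 − 90 = 28.5714; the wedge equals the tax, 2.
Welfare loss = ½ × 28.5714 × 2 = 28.57.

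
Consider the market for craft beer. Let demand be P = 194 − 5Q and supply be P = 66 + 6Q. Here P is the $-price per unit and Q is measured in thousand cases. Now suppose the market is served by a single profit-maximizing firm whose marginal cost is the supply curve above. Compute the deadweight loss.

Competitive equilibrium: 194 − 5Q = 66 + 6Q → Q* = 11.6364, P* = 135.8182.
Marginal revenue: MR = 194 − 10Q. Set MR = MC: 194 − 10Q = 66 + 6Q → Q_m = 8.
Price P_m = 194 − 5·8 = 154; MC(Q_m) = 66 + 6·8 = 114.
Competitive Q* = 11.6364, so ΔQ = 3.6364; wedge = 154 − 114 = 40.
Welfare loss = ½ × 3.6364 × 40 = $72.73 thousand.

$72.73 thousand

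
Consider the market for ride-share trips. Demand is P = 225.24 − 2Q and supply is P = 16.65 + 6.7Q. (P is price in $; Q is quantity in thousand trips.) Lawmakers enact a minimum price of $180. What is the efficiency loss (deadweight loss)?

Competitive equilibrium: 225.24 − 2Q = 16.65 + 6.7Q → Q* = 23.9759, P* = 177.2883.
At the floor P = 180, quantity demanded = (225.24 − 180)/2 = 22.62.
Sellers' marginal cost at Q' = 22.62: 16.65 + 6.7·22.62 = 168.204.
ΔQ = 23.9759 − 22.62 = 1.3559; wedge = 180 − 168.204 = 11.796.
Deadweight loss = ½ × 1.3559 × 11.796 = $8 thousand.

$8 thousand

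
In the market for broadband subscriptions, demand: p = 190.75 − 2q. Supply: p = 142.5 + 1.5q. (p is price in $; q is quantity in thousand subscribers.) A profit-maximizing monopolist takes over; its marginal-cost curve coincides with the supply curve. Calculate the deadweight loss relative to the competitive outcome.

$43.98 thousand

Competitive equilibrium: 190.75 − 2q = 142.5 + 1.5q → q* = 13.7857, p* = 163.1786.
Marginal revenue: MR = 190.75 − 4q. Set MR = MC: 190.75 − 4q = 142.5 + 1.5q → q_m = 8.7727.
Price p_m = 190.75 − 2·8.7727 = 173.2046; MC(q_m) = 142.5 + 1.5·8.7727 = 155.6591.
Competitive q* = 13.7857, so Δq = 5.013; wedge = 173.2046 − 155.6591 = 17.5455.
The triangle = ½ × 5.013 × 17.5455 = $43.98 thousand.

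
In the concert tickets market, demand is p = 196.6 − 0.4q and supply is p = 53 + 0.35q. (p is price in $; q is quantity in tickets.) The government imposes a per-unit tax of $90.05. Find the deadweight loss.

Competitive equilibrium: 196.6 − 0.4q = 53 + 0.35q → q* = 191.4667, p* = 120.0133.
With the tax, the buyer price exceeds the seller price by 90.05: (196.6 − 0.4q) − (53 + 0.35q) = 90.05 → q' = 71.4.
Δq = 191.4667 − 71.4 = 120.0667; the wedge equals the tax, 90.05.
Welfare loss = ½ × 120.0667 × 90.05 = $5406.

$5406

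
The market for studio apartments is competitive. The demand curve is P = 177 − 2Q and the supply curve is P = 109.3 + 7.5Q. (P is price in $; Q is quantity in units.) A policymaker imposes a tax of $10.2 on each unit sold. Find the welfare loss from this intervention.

Competitive equilibrium: 177 − 2Q = 109.3 + 7.5Q → Q* = 7.1263, P* = 162.7474.
With the tax, the buyer price exceeds the seller price by 10.2: (177 − 2Q) − (109.3 + 7.5Q) = 10.2 → Q' = 6.0526.
ΔQ = 7.1263 − 6.0526 = 1.0737; the wedge equals the tax, 10.2.
Welfare loss = ½ × 1.0737 × 10.2 = $5.48.

$5.48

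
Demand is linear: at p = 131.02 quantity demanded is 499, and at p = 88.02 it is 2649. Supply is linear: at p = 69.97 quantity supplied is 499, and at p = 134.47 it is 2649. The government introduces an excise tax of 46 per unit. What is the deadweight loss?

21160

Demand slope = (88.02 − 131.02)/(2649 − 499) = −0.02, so p = 141 − 0.02q.
Supply slope = (134.47 − 69.97)/(2649 − 499) = 0.03, so p = 55 + 0.03q.
Competitive equilibrium: 141 − 0.02q = 55 + 0.03q → q* = 1720, p* = 106.6.
With the tax, the buyer price exceeds the seller price by 46: (141 − 0.02q) − (55 + 0.03q) = 46 → q' = 800.
Δq = 1720 − 800 = 920; the wedge equals the tax, 46.
DWL = ½ × 920 × 46 = 21160.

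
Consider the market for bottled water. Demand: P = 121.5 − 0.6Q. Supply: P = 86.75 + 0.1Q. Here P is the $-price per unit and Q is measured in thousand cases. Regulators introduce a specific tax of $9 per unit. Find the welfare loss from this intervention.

Competitive equilibrium: 121.5 − 0.6Q = 86.75 + 0.1Q → Q* = 49.6429, P* = 91.7143.
With the tax, the buyer price exceeds the seller price by 9: (121.5 − 0.6Q) − (86.75 + 0.1Q) = 9 → Q' = 36.7857.
ΔQ = 49.6429 − 36.7857 = 12.8572; the wedge equals the tax, 9.
The triangle = ½ × 12.8572 × 9 = $57.86 thousand.

$57.86 thousand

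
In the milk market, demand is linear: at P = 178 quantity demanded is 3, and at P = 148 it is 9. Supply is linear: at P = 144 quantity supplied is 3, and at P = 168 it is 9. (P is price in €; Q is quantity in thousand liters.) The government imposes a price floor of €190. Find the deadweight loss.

€171.74 thousand

Demand slope = (148 − 178)/(9 − 3) = −5, so P = 193 − 5Q.
Supply slope = (168 − 144)/(9 − 3) = 4, so P = 132 + 4Q.
Competitive equilibrium: 193 − 5Q = 132 + 4Q → Q* = 6.7778, P* = 159.1111.
At the floor P = 190, quantity demanded = (193 − 190)/5 = 0.6.
Sellers' marginal cost at Q' = 0.6: 132 + 4·0.6 = 134.4.
ΔQ = 6.7778 − 0.6 = 6.1778; wedge = 190 − 134.4 = 55.6.
The triangle = ½ × 6.1778 × 55.6 = €171.74 thousand.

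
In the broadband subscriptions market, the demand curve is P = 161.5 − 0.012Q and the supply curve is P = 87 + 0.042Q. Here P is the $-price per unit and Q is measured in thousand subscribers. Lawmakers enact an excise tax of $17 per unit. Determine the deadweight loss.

Competitive equilibrium: 161.5 − 0.012Q = 87 + 0.042Q → Q* = 1379.6296, P* = 144.9444.
With the tax, the buyer price exceeds the seller price by 17: (161.5 − 0.012Q) − (87 + 0.042Q) = 17 → Q' = 1064.8148.
ΔQ = 1379.6296 − 1064.8148 = 314.8148; the wedge equals the tax, 17.
DWL = ½ × 314.8148 × 17 = $2675.93 thousand.

$2675.93 thousand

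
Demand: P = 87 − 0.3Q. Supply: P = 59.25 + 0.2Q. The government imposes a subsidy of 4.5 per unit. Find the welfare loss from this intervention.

Competitive equilibrium: 87 − 0.3Q = 59.25 + 0.2Q → Q* = 55.5, P* = 70.35.
The subsidy lowers effective supply by 4.5: P = 54.75 + 0.2Q.
New quantity: 87 − 0.3Q = 54.75 + 0.2Q → Q' = 64.5.
Overproduction ΔQ = 64.5 − 55.5 = 9; wedge = subsidy = 4.5.
The triangle = ½ × 9 × 4.5 = 20.25.

20.25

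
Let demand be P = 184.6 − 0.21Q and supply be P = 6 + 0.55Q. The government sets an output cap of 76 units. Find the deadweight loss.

Competitive equilibrium: 184.6 − 0.21Q = 6 + 0.55Q → Q* = 235, P* = 135.25.
At Q = 76: demand price = 184.6 − 0.21·76 = 168.64; supply price = 6 + 0.55·76 = 47.8.
ΔQ = 235 − 76 = 159; wedge = 168.64 − 47.8 = 120.84.
DWL = ½ × 159 × 120.84 = 9606.78.

9606.78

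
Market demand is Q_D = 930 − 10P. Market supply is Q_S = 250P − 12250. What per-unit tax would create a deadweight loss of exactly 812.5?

In inverse form: demand P = 93 − 0.1Q, supply P = 49 + 0.004Q.
Competitive equilibrium: 93 − 0.1Q = 49 + 0.004Q → Q* = 423.0769, P* = 50.6923.
A tax t gives ΔQ = t/0.104 and wedge t, so DWL = t²/0.208.
t²/0.208 = 812.5 → t² = 169 → t = 13.

13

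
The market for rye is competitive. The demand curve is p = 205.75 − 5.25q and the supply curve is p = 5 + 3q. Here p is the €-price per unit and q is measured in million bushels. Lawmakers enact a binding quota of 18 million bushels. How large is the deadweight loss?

€165.46 million

Competitive equilibrium: 205.75 − 5.25q = 5 + 3q → q* = 24.3333, p* = 78.
At q = 18: demand price = 205.75 − 5.25·18 = 111.25; supply price = 5 + 3·18 = 59.
Δq = 24.3333 − 18 = 6.3333; wedge = 111.25 − 59 = 52.25.
DWL = ½ × 6.3333 × 52.25 = €165.46 million.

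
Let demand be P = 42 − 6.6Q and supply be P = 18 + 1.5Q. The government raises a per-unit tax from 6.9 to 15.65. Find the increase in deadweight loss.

Competitive equilibrium: 42 − 6.6Q = 18 + 1.5Q → Q* = 2.963, P* = 22.4444.
For a per-unit tax t: ΔQ = t/8.1, so DWL = ½·t·(t/8.1) = t²/16.2.
At t = 6.9: DWL = 2.939. At t = 15.65: DWL = 15.119.
Increase = 15.119 − 2.939 = 12.18.

12.18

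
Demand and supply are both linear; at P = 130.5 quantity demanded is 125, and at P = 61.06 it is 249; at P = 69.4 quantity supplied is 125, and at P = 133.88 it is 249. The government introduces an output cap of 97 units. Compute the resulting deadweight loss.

Demand slope = (61.06 − 130.5)/(249 − 125) = −0.56, so P = 200.5 − 0.56Q.
Supply slope = (133.88 − 69.4)/(249 − 125) = 0.52, so P = 4.4 + 0.52Q.
Competitive equilibrium: 200.5 − 0.56Q = 4.4 + 0.52Q → Q* = 181.5741, P* = 98.8185.
At Q = 97: demand price = 200.5 − 0.56·97 = 146.18; supply price = 4.4 + 0.52·97 = 54.84.
ΔQ = 181.5741 − 97 = 84.5741; wedge = 146.18 − 54.84 = 91.34.
The triangle = ½ × 84.5741 × 91.34 = 3862.50.

3862.50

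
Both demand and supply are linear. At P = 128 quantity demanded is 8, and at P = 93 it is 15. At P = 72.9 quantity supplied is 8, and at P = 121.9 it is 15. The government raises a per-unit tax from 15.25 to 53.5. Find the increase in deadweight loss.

Demand slope = (93 − 128)/(15 − 8) = −5, so P = 168 − 5Q.
Supply slope = (121.9 − 72.9)/(15 − 8) = 7, so P = 16.9 + 7Q.
Competitive equilibrium: 168 − 5Q = 16.9 + 7Q → Q* = 12.5917, P* = 105.0417.
For a per-unit tax t: ΔQ = t/12, so DWL = ½·t·(t/12) = t²/24.
At t = 15.25: DWL = 9.69. At t = 53.5: DWL = 119.26.
Increase = 119.26 − 9.69 = 109.57.

109.57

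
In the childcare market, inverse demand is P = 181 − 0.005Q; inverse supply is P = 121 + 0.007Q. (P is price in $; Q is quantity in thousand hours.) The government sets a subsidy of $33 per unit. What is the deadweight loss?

$45375 thousand

Competitive equilibrium: 181 − 0.005Q = 121 + 0.007Q → Q* = 5000, P* = 156.
The subsidy lowers effective supply by 33: P = 88 + 0.007Q.
New quantity: 181 − 0.005Q = 88 + 0.007Q → Q' = 7750.
Overproduction ΔQ = 7750 − 5000 = 2750; wedge = subsidy = 33.
DWL = ½ × 2750 × 33 = $45375 thousand.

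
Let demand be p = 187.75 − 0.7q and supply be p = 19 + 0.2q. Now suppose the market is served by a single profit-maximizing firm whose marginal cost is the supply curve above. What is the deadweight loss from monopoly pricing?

3028.11

Competitive equilibrium: 187.75 − 0.7q = 19 + 0.2q → q* = 187.5, p* = 56.5.
Marginal revenue: MR = 187.75 − 1.4q. Set MR = MC: 187.75 − 1.4q = 19 + 0.2q → q_m = 105.46875.
Price p_m = 187.75 − 0.7·105.46875 = 113.92188; MC(q_m) = 19 + 0.2·105.46875 = 40.09375.
Competitive q* = 187.5, so Δq = 82.03125; wedge = 113.92188 − 40.09375 = 73.82813.
The triangle = ½ × 82.03125 × 73.82813 = 3028.11.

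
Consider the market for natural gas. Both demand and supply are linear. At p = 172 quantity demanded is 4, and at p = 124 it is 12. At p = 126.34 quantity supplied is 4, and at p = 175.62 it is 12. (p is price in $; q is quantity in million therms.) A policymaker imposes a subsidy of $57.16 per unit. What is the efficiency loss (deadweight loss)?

$134.34 million

Demand slope = (124 − 172)/(12 − 4) = −6, so p = 196 − 6q.
Supply slope = (175.62 − 126.34)/(12 − 4) = 6.16, so p = 101.7 + 6.16q.
Competitive equilibrium: 196 − 6q = 101.7 + 6.16q → q* = 7.75493, p* = 149.47039.
The subsidy lowers effective supply by 57.16: p = 44.54 + 6.16q.
New quantity: 196 − 6q = 44.54 + 6.16q → q' = 12.45559.
Overproduction Δq = 12.45559 − 7.75493 = 4.70066; wedge = subsidy = 57.16.
DWL = ½ × 4.70066 × 57.16 = $134.34 million.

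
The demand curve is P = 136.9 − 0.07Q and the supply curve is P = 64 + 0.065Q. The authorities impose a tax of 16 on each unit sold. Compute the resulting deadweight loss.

Competitive equilibrium: 136.9 − 0.07Q = 64 + 0.065Q → Q* = 540, P* = 99.1.
With the tax, the buyer price exceeds the seller price by 16: (136.9 − 0.07Q) − (64 + 0.065Q) = 16 → Q' = 421.4815.
ΔQ = 540 − 421.4815 = 118.5185; the wedge equals the tax, 16.
DWL = ½ × 118.5185 × 16 = 948.15.

948.15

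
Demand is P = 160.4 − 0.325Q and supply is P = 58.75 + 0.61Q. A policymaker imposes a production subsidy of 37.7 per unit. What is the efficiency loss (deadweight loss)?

760.05

Competitive equilibrium: 160.4 − 0.325Q = 58.75 + 0.61Q → Q* = 108.7166, P* = 125.0671.
The subsidy lowers effective supply by 37.7: P = 21.05 + 0.61Q.
New quantity: 160.4 − 0.325Q = 21.05 + 0.61Q → Q' = 149.0374.
Overproduction ΔQ = 149.0374 − 108.7166 = 40.3208; wedge = subsidy = 37.7.
DWL = ½ × 40.3208 × 37.7 = 760.05.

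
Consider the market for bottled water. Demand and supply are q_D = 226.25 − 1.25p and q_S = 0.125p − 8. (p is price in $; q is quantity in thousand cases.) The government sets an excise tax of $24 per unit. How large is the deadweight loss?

$32.73 thousand

In inverse form: demand p = 181 − 0.8q, supply p = 64 + 8q.
Competitive equilibrium: 181 − 0.8q = 64 + 8q → q* = 13.2955, p* = 170.3636.
With the tax, the buyer price exceeds the seller price by 24: (181 − 0.8q) − (64 + 8q) = 24 → q' = 10.5682.
Δq = 13.2955 − 10.5682 = 2.7273; the wedge equals the tax, 24.
Deadweight loss = ½ × 2.7273 × 24 = $32.73 thousand.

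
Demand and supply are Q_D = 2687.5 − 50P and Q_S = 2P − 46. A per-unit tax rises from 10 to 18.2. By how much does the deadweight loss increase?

222.35

In inverse form: demand P = 53.75 − 0.02Q, supply P = 23 + 0.5Q.
Competitive equilibrium: 53.75 − 0.02Q = 23 + 0.5Q → Q* = 59.1346, P* = 52.5673.
For a per-unit tax t: ΔQ = t/0.52, so DWL = ½·t·(t/0.52) = t²/1.04.
At t = 10: DWL = 96.154. At t = 18.2: DWL = 318.5.
Increase = 318.5 − 96.154 = 222.35.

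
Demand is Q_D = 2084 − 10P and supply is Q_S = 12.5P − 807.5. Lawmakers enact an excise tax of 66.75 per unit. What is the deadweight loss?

In inverse form: demand P = 208.4 − 0.1Q, supply P = 64.6 + 0.08Q.
Competitive equilibrium: 208.4 − 0.1Q = 64.6 + 0.08Q → Q* = 798.8889, P* = 128.5111.
With the tax, the buyer price exceeds the seller price by 66.75: (208.4 − 0.1Q) − (64.6 + 0.08Q) = 66.75 → Q' = 428.0556.
ΔQ = 798.8889 − 428.0556 = 370.8333; the wedge equals the tax, 66.75.
Welfare loss = ½ × 370.8333 × 66.75 = 12376.56.

12376.56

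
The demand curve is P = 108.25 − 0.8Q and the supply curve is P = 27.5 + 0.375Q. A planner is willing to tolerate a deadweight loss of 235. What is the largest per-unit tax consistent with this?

Competitive equilibrium: 108.25 − 0.8Q = 27.5 + 0.375Q → Q* = 68.7234, P* = 53.2713.
A tax t gives ΔQ = t/1.175 and wedge t, so DWL = t²/2.35.
t²/2.35 = 235 → t² = 552.25 → t = 23.5.

23.5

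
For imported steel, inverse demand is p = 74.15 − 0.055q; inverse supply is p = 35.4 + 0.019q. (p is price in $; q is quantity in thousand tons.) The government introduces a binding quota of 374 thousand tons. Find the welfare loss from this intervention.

$828.60 thousand

Competitive equilibrium: 74.15 − 0.055q = 35.4 + 0.019q → q* = 523.6486, p* = 45.3493.
At q = 374: demand price = 74.15 − 0.055·374 = 53.58; supply price = 35.4 + 0.019·374 = 42.506.
Δq = 523.6486 − 374 = 149.6486; wedge = 53.58 − 42.506 = 11.074.
DWL = ½ × 149.6486 × 11.074 = $828.60 thousand.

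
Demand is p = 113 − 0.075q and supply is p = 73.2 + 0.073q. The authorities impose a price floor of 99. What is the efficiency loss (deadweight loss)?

500.64

Competitive equilibrium: 113 − 0.075q = 73.2 + 0.073q → q* = 268.9189, p* = 92.8311.
At the floor p = 99, quantity demanded = (113 − 99)/0.075 = 186.6667.
Sellers' marginal cost at q' = 186.6667: 73.2 + 0.073·186.6667 = 86.8267.
Δq = 268.9189 − 186.6667 = 82.2522; wedge = 99 − 86.8267 = 12.1733.
DWL = ½ × 82.2522 × 12.1733 = 500.64.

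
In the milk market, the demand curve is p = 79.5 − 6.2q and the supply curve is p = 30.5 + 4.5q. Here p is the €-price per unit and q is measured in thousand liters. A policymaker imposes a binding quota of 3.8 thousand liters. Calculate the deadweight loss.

€3.25 thousand

Competitive equilibrium: 79.5 − 6.2q = 30.5 + 4.5q → q* = 4.5794, p* = 51.1075.
At q = 3.8: demand price = 79.5 − 6.2·3.8 = 55.94; supply price = 30.5 + 4.5·3.8 = 47.6.
Δq = 4.5794 − 3.8 = 0.7794; wedge = 55.94 − 47.6 = 8.34.
Welfare loss = ½ × 0.7794 × 8.34 = €3.25 thousand.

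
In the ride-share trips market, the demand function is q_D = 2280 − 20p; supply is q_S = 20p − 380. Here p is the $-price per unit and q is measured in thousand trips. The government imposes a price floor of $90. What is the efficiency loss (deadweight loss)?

In inverse form: demand p = 114 − 0.05q, supply p = 19 + 0.05q.
Competitive equilibrium: 114 − 0.05q = 19 + 0.05q → q* = 950, p* = 66.5.
At the floor p = 90, quantity demanded = (114 − 90)/0.05 = 480.
Sellers' marginal cost at q' = 480: 19 + 0.05·480 = 43.
Δq = 950 − 480 = 470; wedge = 90 − 43 = 47.
Welfare loss = ½ × 470 × 47 = $11045 thousand.

$11045 thousand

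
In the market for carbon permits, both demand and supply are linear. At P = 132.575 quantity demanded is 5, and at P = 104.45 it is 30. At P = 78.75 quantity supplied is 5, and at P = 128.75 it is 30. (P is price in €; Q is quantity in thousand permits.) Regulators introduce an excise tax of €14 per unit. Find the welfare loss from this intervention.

Demand slope = (104.45 − 132.575)/(30 − 5) = −1.125, so P = 138.2 − 1.125Q.
Supply slope = (128.75 − 78.75)/(30 − 5) = 2, so P = 68.75 + 2Q.
Competitive equilibrium: 138.2 − 1.125Q = 68.75 + 2Q → Q* = 22.224, P* = 113.198.
With the tax, the buyer price exceeds the seller price by 14: (138.2 − 1.125Q) − (68.75 + 2Q) = 14 → Q' = 17.744.
ΔQ = 22.224 − 17.744 = 4.48; the wedge equals the tax, 14.
The triangle = ½ × 4.48 × 14 = €31.36 thousand.

€31.36 thousand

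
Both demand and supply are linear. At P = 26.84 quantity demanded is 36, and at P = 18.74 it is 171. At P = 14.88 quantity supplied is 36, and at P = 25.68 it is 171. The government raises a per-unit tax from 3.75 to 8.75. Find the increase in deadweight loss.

Demand slope = (18.74 − 26.84)/(171 − 36) = −0.06, so P = 29 − 0.06Q.
Supply slope = (25.68 − 14.88)/(171 − 36) = 0.08, so P = 12 + 0.08Q.
Competitive equilibrium: 29 − 0.06Q = 12 + 0.08Q → Q* = 121.4286, P* = 21.7143.
For a per-unit tax t: ΔQ = t/0.14, so DWL = ½·t·(t/0.14) = t²/0.28.
At t = 3.75: DWL = 50.2232. At t = 8.75: DWL = 273.4375.
Increase = 273.4375 − 50.2232 = 223.21.

223.21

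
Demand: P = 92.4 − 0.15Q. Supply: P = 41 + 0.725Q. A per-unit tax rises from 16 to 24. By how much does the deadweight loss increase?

182.86

Competitive equilibrium: 92.4 − 0.15Q = 41 + 0.725Q → Q* = 58.7429, P* = 83.5886.
For a per-unit tax t: ΔQ = t/0.875, so DWL = ½·t·(t/0.875) = t²/1.75.
At t = 16: DWL = 146.286. At t = 24: DWL = 329.143.
Increase = 329.143 − 146.286 = 182.86.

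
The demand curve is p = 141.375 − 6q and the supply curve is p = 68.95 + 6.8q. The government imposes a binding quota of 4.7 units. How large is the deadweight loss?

Competitive equilibrium: 141.375 − 6q = 68.95 + 6.8q → q* = 5.6582, p* = 107.4258.
At q = 4.7: demand price = 141.375 − 6·4.7 = 113.175; supply price = 68.95 + 6.8·4.7 = 100.91.
Δq = 5.6582 − 4.7 = 0.9582; wedge = 113.175 − 100.91 = 12.265.
Deadweight loss = ½ × 0.9582 × 12.265 = 5.88.

5.88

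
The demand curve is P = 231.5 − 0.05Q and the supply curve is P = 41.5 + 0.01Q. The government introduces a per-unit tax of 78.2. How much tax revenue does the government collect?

145712.67

Competitive equilibrium: 231.5 − 0.05Q = 41.5 + 0.01Q → Q* = 3166.66667, P* = 73.16667.
With the tax, the buyer price exceeds the seller price by 78.2: (231.5 − 0.05Q) − (41.5 + 0.01Q) = 78.2 → Q' = 1863.33333.
Tax revenue = 78.2 × 1863.33333 = 145712.67.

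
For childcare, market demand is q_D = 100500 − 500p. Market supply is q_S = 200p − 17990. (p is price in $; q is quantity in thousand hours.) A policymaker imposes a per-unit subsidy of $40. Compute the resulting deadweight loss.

In inverse form: demand p = 201 − 0.002q, supply p = 89.95 + 0.005q.
Competitive equilibrium: 201 − 0.002q = 89.95 + 0.005q → q* = 15864.2857, p* = 169.2714.
The subsidy lowers effective supply by 40: p = 49.95 + 0.005q.
New quantity: 201 − 0.002q = 49.95 + 0.005q → q' = 21578.5714.
Overproduction Δq = 21578.5714 − 15864.2857 = 5714.2857; wedge = subsidy = 40.
The triangle = ½ × 5714.2857 × 40 = $114285.71 thousand.

$114285.71 thousand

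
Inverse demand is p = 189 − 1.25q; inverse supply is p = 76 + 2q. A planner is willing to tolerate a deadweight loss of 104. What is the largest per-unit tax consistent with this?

Competitive equilibrium: 189 − 1.25q = 76 + 2q → q* = 34.7692, p* = 145.5385.
A tax t gives Δq = t/3.25 and wedge t, so DWL = t²/6.5.
t²/6.5 = 104 → t² = 676 → t = 26.

26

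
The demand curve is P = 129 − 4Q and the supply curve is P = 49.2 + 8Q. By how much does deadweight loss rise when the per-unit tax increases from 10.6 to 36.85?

51.90

Competitive equilibrium: 129 − 4Q = 49.2 + 8Q → Q* = 6.65, P* = 102.4.
For a per-unit tax t: ΔQ = t/12, so DWL = ½·t·(t/12) = t²/24.
At t = 10.6: DWL = 4.682. At t = 36.85: DWL = 56.58.
Increase = 56.58 − 4.682 = 51.90.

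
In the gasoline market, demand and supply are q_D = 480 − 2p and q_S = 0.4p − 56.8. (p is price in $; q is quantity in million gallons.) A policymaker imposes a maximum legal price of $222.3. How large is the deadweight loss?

In inverse form: demand p = 240 − 0.5q, supply p = 142 + 2.5q.
Competitive equilibrium: 240 − 0.5q = 142 + 2.5q → q* = 32.6667, p* = 223.6667.
At the ceiling p = 222.3, quantity supplied = (222.3 − 142)/2.5 = 32.12.
Willingness to pay at q' = 32.12: 240 − 0.5·32.12 = 223.94.
Δq = 32.6667 − 32.12 = 0.5467; wedge = 223.94 − 222.3 = 1.64.
Deadweight loss = ½ × 0.5467 × 1.64 = $0.45 million.

$0.45 million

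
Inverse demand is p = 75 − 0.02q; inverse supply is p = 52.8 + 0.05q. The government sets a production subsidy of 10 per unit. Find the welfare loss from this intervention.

Competitive equilibrium: 75 − 0.02q = 52.8 + 0.05q → q* = 317.1429, p* = 68.6571.
The subsidy lowers effective supply by 10: p = 42.8 + 0.05q.
New quantity: 75 − 0.02q = 42.8 + 0.05q → q' = 460.
Overproduction Δq = 460 − 317.1429 = 142.8571; wedge = subsidy = 10.
The triangle = ½ × 142.8571 × 10 = 714.29.

714.29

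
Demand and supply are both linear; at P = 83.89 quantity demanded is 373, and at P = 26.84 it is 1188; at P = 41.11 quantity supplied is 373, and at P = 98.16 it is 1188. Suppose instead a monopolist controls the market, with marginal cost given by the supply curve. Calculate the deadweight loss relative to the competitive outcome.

Demand slope = (26.84 − 83.89)/(1188 − 373) = −0.07, so P = 110 − 0.07Q.
Supply slope = (98.16 − 41.11)/(1188 − 373) = 0.07, so P = 15 + 0.07Q.
Competitive equilibrium: 110 − 0.07Q = 15 + 0.07Q → Q* = 678.57143, P* = 62.5.
Marginal revenue: MR = 110 − 0.14Q. Set MR = MC: 110 − 0.14Q = 15 + 0.07Q → Q_m = 452.38095.
Price P_m = 110 − 0.07·452.38095 = 78.33333; MC(Q_m) = 15 + 0.07·452.38095 = 46.66667.
Competitive Q* = 678.57143, so ΔQ = 226.19048; wedge = 78.33333 − 46.66667 = 31.66666.
Deadweight loss = ½ × 226.19048 × 31.66666 = 3581.35.

3581.35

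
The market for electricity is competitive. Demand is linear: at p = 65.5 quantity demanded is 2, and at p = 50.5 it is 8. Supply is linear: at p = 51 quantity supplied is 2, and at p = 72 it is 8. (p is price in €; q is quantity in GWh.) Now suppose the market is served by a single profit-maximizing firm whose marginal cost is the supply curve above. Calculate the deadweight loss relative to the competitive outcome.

€5.06

Demand slope = (50.5 − 65.5)/(8 − 2) = −2.5, so p = 70.5 − 2.5q.
Supply slope = (72 − 51)/(8 − 2) = 3.5, so p = 44 + 3.5q.
Competitive equilibrium: 70.5 − 2.5q = 44 + 3.5q → q* = 4.4167, p* = 59.4583.
Marginal revenue: MR = 70.5 − 5q. Set MR = MC: 70.5 − 5q = 44 + 3.5q → q_m = 3.1176.
Price p_m = 70.5 − 2.5·3.1176 = 62.706; MC(q_m) = 44 + 3.5·3.1176 = 54.9116.
Competitive q* = 4.4167, so Δq = 1.2991; wedge = 62.706 − 54.9116 = 7.7944.
Welfare loss = ½ × 1.2991 × 7.7944 = €5.06.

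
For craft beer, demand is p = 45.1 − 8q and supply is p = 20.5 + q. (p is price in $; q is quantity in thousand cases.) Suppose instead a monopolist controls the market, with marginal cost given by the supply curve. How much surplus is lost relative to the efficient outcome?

$7.45 thousand

Competitive equilibrium: 45.1 − 8q = 20.5 + q → q* = 2.73333, p* = 23.23333.
Marginal revenue: MR = 45.1 − 16q. Set MR = MC: 45.1 − 16q = 20.5 + q → q_m = 1.44706.
Price p_m = 45.1 − 8·1.44706 = 33.52352; MC(q_m) = 20.5 + 1·1.44706 = 21.94706.
Competitive q* = 2.73333, so Δq = 1.28627; wedge = 33.52352 − 21.94706 = 11.57646.
DWL = ½ × 1.28627 × 11.57646 = $7.45 thousand.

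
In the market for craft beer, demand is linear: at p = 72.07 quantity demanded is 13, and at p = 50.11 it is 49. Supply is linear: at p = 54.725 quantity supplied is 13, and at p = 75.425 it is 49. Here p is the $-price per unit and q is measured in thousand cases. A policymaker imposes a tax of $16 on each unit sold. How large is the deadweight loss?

$108.02 thousand

Demand slope = (50.11 − 72.07)/(49 − 13) = −0.61, so p = 80 − 0.61q.
Supply slope = (75.425 − 54.725)/(49 − 13) = 0.575, so p = 47.25 + 0.575q.
Competitive equilibrium: 80 − 0.61q = 47.25 + 0.575q → q* = 27.6371, p* = 63.1414.
With the tax, the buyer price exceeds the seller price by 16: (80 − 0.61q) − (47.25 + 0.575q) = 16 → q' = 14.135.
Δq = 27.6371 − 14.135 = 13.5021; the wedge equals the tax, 16.
The triangle = ½ × 13.5021 × 16 = $108.02 thousand.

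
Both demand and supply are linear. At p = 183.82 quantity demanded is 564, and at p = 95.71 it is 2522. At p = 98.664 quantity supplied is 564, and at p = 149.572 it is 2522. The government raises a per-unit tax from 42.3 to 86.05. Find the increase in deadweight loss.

Demand slope = (95.71 − 183.82)/(2522 − 564) = −0.045, so p = 209.2 − 0.045q.
Supply slope = (149.572 − 98.664)/(2522 − 564) = 0.026, so p = 84 + 0.026q.
Competitive equilibrium: 209.2 − 0.045q = 84 + 0.026q → q* = 1763.3803, p* = 129.8479.
For a per-unit tax t: Δq = t/0.071, so DWL = ½·t·(t/0.071) = t²/0.142.
At t = 42.3: DWL = 12600.634. At t = 86.05: DWL = 52145.088.
Increase = 52145.088 − 12600.634 = 39544.45.

39544.45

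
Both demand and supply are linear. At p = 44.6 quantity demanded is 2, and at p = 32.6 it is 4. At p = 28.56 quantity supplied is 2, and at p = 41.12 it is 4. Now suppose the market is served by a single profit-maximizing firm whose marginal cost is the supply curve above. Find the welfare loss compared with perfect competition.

Demand slope = (32.6 − 44.6)/(4 − 2) = −6, so p = 56.6 − 6q.
Supply slope = (41.12 − 28.56)/(4 − 2) = 6.28, so p = 16 + 6.28q.
Competitive equilibrium: 56.6 − 6q = 16 + 6.28q → q* = 3.3062, p* = 36.7629.
Marginal revenue: MR = 56.6 − 12q. Set MR = MC: 56.6 − 12q = 16 + 6.28q → q_m = 2.221.
Price p_m = 56.6 − 6·2.221 = 43.274; MC(q_m) = 16 + 6.28·2.221 = 29.9479.
Competitive q* = 3.3062, so Δq = 1.0852; wedge = 43.274 − 29.9479 = 13.3261.
Deadweight loss = ½ × 1.0852 × 13.3261 = 7.23.

7.23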